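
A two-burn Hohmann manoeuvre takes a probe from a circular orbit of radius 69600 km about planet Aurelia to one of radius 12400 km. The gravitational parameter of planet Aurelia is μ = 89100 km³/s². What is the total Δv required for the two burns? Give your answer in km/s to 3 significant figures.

Transfer-ellipse semi-major axis a_t = (r₁ + r₂)/2 = (69600 + 12400)/2 = 41000 km.
At r₁ the circular-orbit speed is v₁ = √(μ/r₁) = 1.1314 km/s.
Transfer-orbit speed at r₁ (v² = μ(2/r − 1/a)): v_a = √[μ(2/r₁ − 1/a_t)] = 0.62223 km/s.
First burn Δv₁ = |v_a − v₁| = 0.5092 km/s.
At r₂, v₂ = √(μ/r₂) = 2.681 km/s.
Transfer-orbit speed at r₂: v_p = √[μ(2/r₂ − 1/a_t)] = 3.493 km/s.
Second burn Δv₂ = |v₂ − v_p| = 0.8120 km/s.
Total Δv = Δv₁ + Δv₂ = 1.321 km/s.

Δv = 1.32 km/s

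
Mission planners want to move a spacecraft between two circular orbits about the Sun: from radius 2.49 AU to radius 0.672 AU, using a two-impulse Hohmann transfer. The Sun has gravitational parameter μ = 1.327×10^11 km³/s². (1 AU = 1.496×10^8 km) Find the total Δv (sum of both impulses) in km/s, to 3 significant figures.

Δv = 15.8 km/s

In km: r₁ = 2.49 × 1.496×10^8 = 3.72504×10^8 km; r₂ = 0.672 × 1.496×10^8 = 1.005312×10^8 km.
Semi-major axis of the transfer orbit: a_t = (3.72504×10^8 + 1.005312×10^8)/2 = 2.365176×10^8 km.
Circular speed at r₁: v₁ = √(μ/r₁) = √(1.327×10^11/3.72504×10^8) = 18.874 km/s.
Transfer-orbit speed at r₁ (vis-viva): v_a = √[μ(2/r₁ − 1/a_t)] = 12.305 km/s.
First burn Δv₁ = |v_a − v₁| = 6.569 km/s.
Circular speed at r₂: v₂ = √(μ/r₂) = 36.3316 km/s.
Transfer-orbit speed at r₂: v_p = √[μ(2/r₂ − 1/a_t)] = 45.5952 km/s.
Second burn Δv₂ = |v₂ − v_p| = 9.264 km/s.
Total Δv = Δv₁ + Δv₂ = 15.83 km/s.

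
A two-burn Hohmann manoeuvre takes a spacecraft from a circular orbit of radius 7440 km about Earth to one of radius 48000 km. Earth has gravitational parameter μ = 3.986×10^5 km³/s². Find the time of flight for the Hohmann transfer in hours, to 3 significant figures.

The Hohmann ellipse has a_t = (r₁ + r₂)/2 = 27720 km.
By Kepler's third law the transfer-orbit period is T = 2π√(a_t³/μ), so t = T/2 = 22970 s.
Converting: 22970 s ÷ 3600 s/hour = 6.38 hours.

t = 6.38 hours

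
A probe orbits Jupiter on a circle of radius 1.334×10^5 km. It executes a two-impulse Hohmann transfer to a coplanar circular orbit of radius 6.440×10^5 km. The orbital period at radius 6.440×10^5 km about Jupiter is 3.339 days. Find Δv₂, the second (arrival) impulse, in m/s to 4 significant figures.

From Kepler's third law T² = 4π²r³/μ at r = 6.440×10^5 km, T = 3.339 days = 3.339 × 86400 s = 2.884896×10^5 s: μ = 4π²r³/T² = 1.26694×10^8 km³/s².
Transfer-ellipse semi-major axis a_t = (r₁ + r₂)/2 = (1.334×10^5 + 6.440×10^5)/2 = 3.887×10^5 km.
Circular speed at r = 6.440×10^5 km: v_c = √(μ/r) = 14.026 km/s.
Vis-viva on the transfer ellipse at r = 6.440×10^5 km gives v_t = √[μ(2/r − 1/a_t)] = 8.2169 km/s.
Δv₂ = |v_t − v_c| = |8.2169 − 14.026| = 5.809 km/s.

Δv₂ = 5809 m/s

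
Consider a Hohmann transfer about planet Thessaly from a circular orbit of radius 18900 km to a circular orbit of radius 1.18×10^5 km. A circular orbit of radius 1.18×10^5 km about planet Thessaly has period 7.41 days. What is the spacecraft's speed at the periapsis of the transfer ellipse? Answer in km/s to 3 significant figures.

From Kepler's third law T² = 4π²r³/μ at r = 1.18×10^5 km, T = 7.41 days = 7.41 × 86400 s = 6.40224×10^5 s: μ = 4π²r³/T² = 1.58249×10^5 km³/s².
Transfer-ellipse semi-major axis a_t = (r₁ + r₂)/2 = (18900 + 1.180×10^5)/2 = 68450 km.
At periapsis, r = 18900 km.
From the vis-viva equation, v = √[μ(2/r − 1/a_t)] = 3.799 km/s.

v = 3.80 km/s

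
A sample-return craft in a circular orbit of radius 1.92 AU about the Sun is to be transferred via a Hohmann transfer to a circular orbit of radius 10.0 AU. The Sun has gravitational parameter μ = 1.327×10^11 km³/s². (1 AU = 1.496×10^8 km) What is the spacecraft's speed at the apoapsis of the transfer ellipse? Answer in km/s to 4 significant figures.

In km: r₁ = 1.92 × 1.496×10^8 = 2.87232×10^8 km; r₂ = 10.0 × 1.496×10^8 = 1.496×10^9 km.
Semi-major axis of the transfer orbit: a_t = (2.87232×10^8 + 1.496×10^9)/2 = 8.91616×10^8 km.
At apoapsis, r = 1.496×10^9 km.
From the vis-viva equation, v = √[μ(2/r − 1/a_t)] = 5.346 km/s.

v = 5.346 km/s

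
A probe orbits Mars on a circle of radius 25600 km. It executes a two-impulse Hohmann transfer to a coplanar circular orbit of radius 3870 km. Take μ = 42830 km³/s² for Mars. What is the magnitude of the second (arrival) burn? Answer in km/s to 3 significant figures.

Δv₂ = 1.06 km/s

Semi-major axis of the transfer orbit: a_t = (25600 + 3870)/2 = 14735 km.
On the circular orbit at r = 3870 km, v_c = √(μ/r) = 3.327 km/s.
Transfer-orbit speed at the same r (vis-viva, a = a_t): v_t = √[μ(2/r − 1/a_t)] = 4.385 km/s.
Δv₂ = |v_t − v_c| = |4.385 − 3.327| = 1.058 km/s.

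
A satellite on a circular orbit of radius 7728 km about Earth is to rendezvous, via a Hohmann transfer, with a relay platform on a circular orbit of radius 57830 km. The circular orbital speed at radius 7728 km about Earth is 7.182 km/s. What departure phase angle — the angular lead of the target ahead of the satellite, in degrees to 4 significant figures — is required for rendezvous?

From the circular-orbit relation v² = μ/r at r = 7728 km: μ = v²r = (7.182)² × 7728 = 3.98619×10^5 km³/s².
Semi-major axis of the transfer orbit: a_t = (7728 + 57830)/2 = 32779 km.
The half-period of the transfer ellipse is t = π√(a_t³/μ) = 29530 s.
Target angular speed ω₂ = √(μ/r₂³) = 4.5399×10^-5 rad/s.
Angle swept by the target during transfer: ω₂·t = 1.3406 rad = 76.81°.
Arrival is 180° from departure on the ellipse, so φ = 180° − 76.81° = 103.2°.

φ = 103.2°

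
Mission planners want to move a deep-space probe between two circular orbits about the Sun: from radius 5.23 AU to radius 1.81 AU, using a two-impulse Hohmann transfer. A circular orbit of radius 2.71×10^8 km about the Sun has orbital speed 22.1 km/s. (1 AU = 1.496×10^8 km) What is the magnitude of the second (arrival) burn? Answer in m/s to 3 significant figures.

Δv₂ = 4840 m/s

From the circular-orbit relation v² = μ/r at r = 2.71×10^8 km: μ = v²r = (22.1)² × 2.71×10^8 = 1.32359×10^11 km³/s².
In km: r₁ = 5.23 × 1.496×10^8 = 7.82408×10^8 km; r₂ = 1.81 × 1.496×10^8 = 2.70776×10^8 km.
Semi-major axis of the transfer orbit: a_t = (7.82408×10^8 + 2.70776×10^8)/2 = 5.26592×10^8 km.
On the circular orbit at r = 2.70776×10^8 km, v_c = √(μ/r) = 22.11 km/s.
Transfer-orbit speed at the same r (vis-viva, a = a_t): v_t = √[μ(2/r − 1/a_t)] = 26.95 km/s.
Δv₂ = |v_t − v_c| = |26.95 − 22.11| = 4.840 km/s.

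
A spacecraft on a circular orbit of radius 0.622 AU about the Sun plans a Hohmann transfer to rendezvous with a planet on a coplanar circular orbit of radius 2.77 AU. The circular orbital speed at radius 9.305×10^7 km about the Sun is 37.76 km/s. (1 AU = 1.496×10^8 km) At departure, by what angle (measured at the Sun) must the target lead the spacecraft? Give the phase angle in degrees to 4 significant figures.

φ = 93.76°

From the circular-orbit relation v² = μ/r at r = 9.305×10^7 km: μ = v²r = (37.76)² × 9.305×10^7 = 1.32672×10^11 km³/s².
In km: r₁ = 0.622 × 1.496×10^8 = 9.30512×10^7 km; r₂ = 2.77 × 1.496×10^8 = 4.14392×10^8 km.
Transfer-ellipse semi-major axis a_t = (r₁ + r₂)/2 = (9.30512×10^7 + 4.14392×10^8)/2 = 2.537216×10^8 km.
The half-period of the transfer ellipse is t = π√(a_t³/μ) = 3.4857×10^7 s.
Target angular speed ω₂ = √(μ/r₂³) = 4.3179×10^-8 rad/s.
Angle swept by the target during transfer: ω₂·t = 1.5051 rad = 86.24°.
Arrival is 180° from departure on the ellipse, so φ = 180° − 86.24° = 93.76°.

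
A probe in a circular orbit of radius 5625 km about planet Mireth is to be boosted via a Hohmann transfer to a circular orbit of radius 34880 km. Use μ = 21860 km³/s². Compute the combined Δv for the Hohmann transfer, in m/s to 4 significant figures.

Semi-major axis of the transfer orbit: a_t = (5625 + 34880)/2 = 20252.5 km.
At r₁ the circular-orbit speed is v₁ = √(μ/r₁) = 1.97135 km/s.
On the transfer ellipse at r₁, vis-viva gives v_p = √[μ(2/r₁ − 1/a_t)] = 2.58710 km/s.
First burn Δv₁ = |v_p − v₁| = 0.61575 km/s.
Circular speed at r₂: v₂ = √(μ/r₂) = 0.791657 km/s.
Transfer-orbit speed at r₂: v_a = √[μ(2/r₂ − 1/a_t)] = 0.417214 km/s.
Second burn Δv₂ = |v₂ − v_a| = 0.37444 km/s.
Δv = Δv₁ + Δv₂ = 0.61575 + 0.37444 = 0.9902 km/s.

Δv = 990.2 m/s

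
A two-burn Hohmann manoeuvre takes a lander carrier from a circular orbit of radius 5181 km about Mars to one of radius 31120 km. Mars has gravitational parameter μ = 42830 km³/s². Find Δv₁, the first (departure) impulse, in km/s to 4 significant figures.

Δv₁ = 0.8896 km/s

Transfer-ellipse semi-major axis a_t = (r₁ + r₂)/2 = (5181 + 31120)/2 = 18150.5 km.
Circular speed at r = 5181 km: v_c = √(μ/r) = 2.8752 km/s.
Vis-viva on the transfer ellipse at r = 5181 km gives v_t = √[μ(2/r − 1/a_t)] = 3.7648 km/s.
Δv₁ = |v_t − v_c| = |3.7648 − 2.8752| = 0.8896 km/s.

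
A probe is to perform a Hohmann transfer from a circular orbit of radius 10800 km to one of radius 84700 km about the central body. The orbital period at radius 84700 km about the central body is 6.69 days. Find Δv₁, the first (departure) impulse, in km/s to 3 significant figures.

Δv₁ = 0.856 km/s

From Kepler's third law T² = 4π²r³/μ at r = 84700 km, T = 6.69 days = 6.69 × 86400 s = 5.78016×10^5 s: μ = 4π²r³/T² = 71801.0 km³/s².
Semi-major axis of the transfer orbit: a_t = (10800 + 84700)/2 = 47750 km.
On the circular orbit at r = 10800 km, v_c = √(μ/r) = 2.57842 km/s.
Transfer-orbit speed at the same r (vis-viva, a = a_t): v_t = √[μ(2/r − 1/a_t)] = 3.43406 km/s.
Δv₁ = |v_t − v_c| = |3.43406 − 2.57842| = 0.8556 km/s.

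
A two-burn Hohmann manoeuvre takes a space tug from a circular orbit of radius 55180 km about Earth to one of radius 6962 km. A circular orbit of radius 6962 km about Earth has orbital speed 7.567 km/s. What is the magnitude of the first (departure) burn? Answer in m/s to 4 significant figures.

Δv₁ = 1416 m/s

From the circular-orbit relation v² = μ/r at r = 6962 km: μ = v²r = (7.567)² × 6962 = 3.98641×10^5 km³/s².
Transfer-ellipse semi-major axis a_t = (r₁ + r₂)/2 = (55180 + 6962)/2 = 31071 km.
On the circular orbit at r = 55180 km, v_c = √(μ/r) = 2.688 km/s.
Vis-viva on the transfer ellipse at r = 55180 km gives v_t = √[μ(2/r − 1/a_t)] = 1.272 km/s.
Δv₁ = |v_t − v_c| = |1.272 − 2.688| = 1.416 km/s.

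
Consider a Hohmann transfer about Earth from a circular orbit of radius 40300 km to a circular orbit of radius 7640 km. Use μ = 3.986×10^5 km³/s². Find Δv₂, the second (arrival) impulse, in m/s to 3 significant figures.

Δv₂ = 2140 m/s

Transfer-ellipse semi-major axis a_t = (r₁ + r₂)/2 = (40300 + 7640)/2 = 23970 km.
On the circular orbit at r = 7640 km, v_c = √(μ/r) = 7.223 km/s.
Transfer-orbit speed at the same r (vis-viva, a = a_t): v_t = √[μ(2/r − 1/a_t)] = 9.366 km/s.
Δv₂ = |v_t − v_c| = |9.366 − 7.223| = 2.143 km/s.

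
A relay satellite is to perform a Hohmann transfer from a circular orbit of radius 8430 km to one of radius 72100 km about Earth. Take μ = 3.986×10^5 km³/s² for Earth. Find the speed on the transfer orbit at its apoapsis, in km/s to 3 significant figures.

The Hohmann ellipse has a_t = (r₁ + r₂)/2 = 40265 km.
The apoapsis of the transfer ellipse is at r = 72100 km.
Vis-viva: v = √[μ(2/r − 1/a_t)] = √[3.986×10^5 × (2/72100 − 1/40265)] = 1.076 km/s.

v = 1.08 km/s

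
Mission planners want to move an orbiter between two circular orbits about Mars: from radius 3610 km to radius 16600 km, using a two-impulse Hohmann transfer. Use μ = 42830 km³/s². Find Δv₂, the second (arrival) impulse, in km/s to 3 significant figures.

Δv₂ = 0.646 km/s

The Hohmann ellipse has a_t = (r₁ + r₂)/2 = 10105 km.
Circular speed at r = 16600 km: v_c = √(μ/r) = 1.6063 km/s.
Vis-viva on the transfer ellipse at r = 16600 km gives v_t = √[μ(2/r − 1/a_t)] = 0.96008 km/s.
Δv₂ = |v_t − v_c| = |0.96008 − 1.6063| = 0.6462 km/s.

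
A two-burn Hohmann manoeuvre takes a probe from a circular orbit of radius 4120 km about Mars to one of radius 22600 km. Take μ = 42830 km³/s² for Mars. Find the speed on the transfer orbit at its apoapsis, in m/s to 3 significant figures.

v = 764 m/s

The Hohmann ellipse has a_t = (r₁ + r₂)/2 = 13360 km.
At apoapsis, r = 22600 km.
From the vis-viva equation, v = √[μ(2/r − 1/a_t)] = 0.7645 km/s.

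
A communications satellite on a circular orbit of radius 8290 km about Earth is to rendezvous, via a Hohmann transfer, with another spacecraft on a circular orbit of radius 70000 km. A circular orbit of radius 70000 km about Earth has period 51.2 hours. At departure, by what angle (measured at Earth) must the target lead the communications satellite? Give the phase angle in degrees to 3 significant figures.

φ = 105°

From Kepler's third law T² = 4π²r³/μ at r = 70000 km, T = 51.2 hours = 51.2 × 3600 s = 1.8432×10^5 s: μ = 4π²r³/T² = 3.98574×10^5 km³/s².
Semi-major axis of the transfer orbit: a_t = (8290 + 70000)/2 = 39145 km.
The half-period of the transfer ellipse is t = π√(a_t³/μ) = 38539.8 s.
Target angular speed ω₂ = √(μ/r₂³) = 3.40885×10^-5 rad/s.
Angle swept by the target during transfer: ω₂·t = 1.31376 rad = 75.27°.
Arrival is 180° from departure on the ellipse, so φ = 180° − 75.27° = 105°.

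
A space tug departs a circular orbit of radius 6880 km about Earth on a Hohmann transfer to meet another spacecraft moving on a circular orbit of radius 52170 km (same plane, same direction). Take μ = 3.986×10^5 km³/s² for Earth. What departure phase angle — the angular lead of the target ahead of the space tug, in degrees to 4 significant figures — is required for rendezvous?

The Hohmann ellipse has a_t = (r₁ + r₂)/2 = 29525 km.
Transfer time t = π√(a_t³/μ) = 25244 s.
Target angular speed ω₂ = √(μ/r₂³) = 5.2983×10^-5 rad/s.
Angle swept by the target during transfer: ω₂·t = 1.3375 rad = 76.63°.
Arrival is 180° from departure on the ellipse, so φ = 180° − 76.63° = 103.4°.

φ = 103.4°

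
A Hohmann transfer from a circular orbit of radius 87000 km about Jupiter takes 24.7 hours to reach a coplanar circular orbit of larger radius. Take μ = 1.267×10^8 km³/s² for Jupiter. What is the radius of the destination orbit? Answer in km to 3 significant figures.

r₂ = 8.46×10^5 km

Transfer time t = 24.7 hours = 88920 s, and t = π√(a_t³/μ).
So a_t = (μ t²/π²)^(1/3) = (1.267×10^8 × (88920)² / π²)^(1/3) = 4.6647×10^5 km.
Since a_t = (r₁ + r₂)/2, r₂ = 2a_t − r₁ = 2×4.6647×10^5 − 87000 = 8.4594×10^5 km.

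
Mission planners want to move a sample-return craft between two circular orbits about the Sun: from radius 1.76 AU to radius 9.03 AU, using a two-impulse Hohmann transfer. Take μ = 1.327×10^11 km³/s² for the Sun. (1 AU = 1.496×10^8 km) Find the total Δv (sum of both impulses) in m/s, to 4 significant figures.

In km: r₁ = 1.76 × 1.496×10^8 = 2.63296×10^8 km; r₂ = 9.03 × 1.496×10^8 = 1.350888×10^9 km.
Semi-major axis of the transfer orbit: a_t = (2.63296×10^8 + 1.350888×10^9)/2 = 8.07092×10^8 km.
At r₁ the circular-orbit speed is v₁ = √(μ/r₁) = 22.450 km/s.
On the transfer ellipse at r₁, vis-viva equation gives v_p = √[μ(2/r₁ − 1/a_t)] = 29.044 km/s.
First burn Δv₁ = |v_p − v₁| = 6.594 km/s.
Circular speed at r₂: v₂ = √(μ/r₂) = 9.911 km/s.
Transfer-orbit speed at r₂: v_a = √[μ(2/r₂ − 1/a_t)] = 5.661 km/s.
Second burn Δv₂ = |v₂ − v_a| = 4.250 km/s.
Total Δv = Δv₁ + Δv₂ = 10.84 km/s.

Δv = 10840 m/s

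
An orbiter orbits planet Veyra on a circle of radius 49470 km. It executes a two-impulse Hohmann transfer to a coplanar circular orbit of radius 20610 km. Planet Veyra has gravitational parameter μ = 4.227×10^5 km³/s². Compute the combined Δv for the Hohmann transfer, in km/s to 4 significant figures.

Δv = 1.534 km/s

Semi-major axis of the transfer orbit: a_t = (49470 + 20610)/2 = 35040 km.
Circular speed at r₁: v₁ = √(μ/r₁) = √(4.227×10^5/49470) = 2.9231 km/s.
Transfer-orbit speed at r₁ (v² = μ(2/r − 1/a)): v_a = √[μ(2/r₁ − 1/a_t)] = 2.2418 km/s.
First burn Δv₁ = |v_a − v₁| = 0.6813 km/s.
Circular speed at r₂: v₂ = √(μ/r₂) = 4.5287 km/s.
Transfer-orbit speed at r₂: v_p = √[μ(2/r₂ − 1/a_t)] = 5.3810 km/s.
Second burn Δv₂ = |v₂ − v_p| = 0.8523 km/s.
Δv = Δv₁ + Δv₂ = 0.6813 + 0.8523 = 1.534 km/s.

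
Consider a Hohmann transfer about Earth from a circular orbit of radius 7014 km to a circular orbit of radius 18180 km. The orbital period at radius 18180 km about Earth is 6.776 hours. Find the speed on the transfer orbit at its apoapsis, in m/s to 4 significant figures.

From Kepler's third law T² = 4π²r³/μ at r = 18180 km, T = 6.776 hours = 6.776 × 3600 s = 24393.6 s: μ = 4π²r³/T² = 3.98648×10^5 km³/s².
Semi-major axis of the transfer orbit: a_t = (7014 + 18180)/2 = 12597 km.
At apoapsis, r = 18180 km.
Applying v² = μ(2/r − 1/a_t): v = 3.494 km/s.

v = 3494 m/s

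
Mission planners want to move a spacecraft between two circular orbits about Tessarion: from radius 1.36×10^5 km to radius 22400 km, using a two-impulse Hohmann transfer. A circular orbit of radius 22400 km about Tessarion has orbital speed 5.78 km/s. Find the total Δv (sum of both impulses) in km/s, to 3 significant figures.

Δv = 2.89 km/s

From the circular-orbit relation v² = μ/r at r = 22400 km: μ = v²r = (5.78)² × 22400 = 7.48348×10^5 km³/s².
Semi-major axis of the transfer orbit: a_t = (1.360×10^5 + 22400)/2 = 79200 km.
At r₁ the circular-orbit speed is v₁ = √(μ/r₁) = 2.346 km/s.
On the transfer ellipse at r₁, vis-viva equation gives v_a = √[μ(2/r₁ − 1/a_t)] = 1.248 km/s.
First burn Δv₁ = |v_a − v₁| = 1.098 km/s.
At r₂, v₂ = √(μ/r₂) = 5.780 km/s.
Transfer-orbit speed at r₂: v_p = √[μ(2/r₂ − 1/a_t)] = 7.574 km/s.
Second burn Δv₂ = |v₂ − v_p| = 1.794 km/s.
Δv = Δv₁ + Δv₂ = 1.098 + 1.794 = 2.892 km/s.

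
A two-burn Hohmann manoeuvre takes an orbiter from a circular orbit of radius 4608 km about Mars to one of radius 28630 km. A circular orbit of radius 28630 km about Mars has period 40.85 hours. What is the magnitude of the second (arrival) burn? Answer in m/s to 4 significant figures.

From Kepler's third law T² = 4π²r³/μ at r = 28630 km, T = 40.85 hours = 40.85 × 3600 s = 1.4706×10^5 s: μ = 4π²r³/T² = 42838.5 km³/s².
Semi-major axis of the transfer orbit: a_t = (4608 + 28630)/2 = 16619 km.
Circular speed at r = 28630 km: v_c = √(μ/r) = 1.2232 km/s.
Transfer-orbit speed at the same r (vis-viva, a = a_t): v_t = √[μ(2/r − 1/a_t)] = 0.64411 km/s.
Δv₂ = |v_t − v_c| = |0.64411 − 1.2232| = 0.5791 km/s.

Δv₂ = 579.1 m/s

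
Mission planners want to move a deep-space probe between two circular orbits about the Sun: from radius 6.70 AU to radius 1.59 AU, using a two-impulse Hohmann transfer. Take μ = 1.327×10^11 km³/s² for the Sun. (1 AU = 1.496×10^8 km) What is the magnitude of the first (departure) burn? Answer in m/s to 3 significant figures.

In km: r₁ = 6.70 × 1.496×10^8 = 1.00232×10^9 km; r₂ = 1.59 × 1.496×10^8 = 2.37864×10^8 km.
The Hohmann ellipse has a_t = (r₁ + r₂)/2 = 6.20092×10^8 km.
On the circular orbit at r = 1.00232×10^9 km, v_c = √(μ/r) = 11.506 km/s.
Vis-viva on the transfer ellipse at r = 1.00232×10^9 km gives v_t = √[μ(2/r − 1/a_t)] = 7.1264 km/s.
Δv₁ = |v_t − v_c| = |7.1264 − 11.506| = 4.380 km/s.

Δv₁ = 4380 m/s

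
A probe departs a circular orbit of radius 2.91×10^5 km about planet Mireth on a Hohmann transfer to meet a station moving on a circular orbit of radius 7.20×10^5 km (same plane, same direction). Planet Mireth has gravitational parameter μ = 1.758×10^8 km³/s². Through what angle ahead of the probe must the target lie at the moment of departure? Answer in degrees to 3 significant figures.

φ = 74.1°

The Hohmann ellipse has a_t = (r₁ + r₂)/2 = 5.055×10^5 km.
Transfer time t = π√(a_t³/μ) = 85160 s.
Target angular speed ω₂ = √(μ/r₂³) = 2.170×10^-5 rad/s.
Angle swept by the target during transfer: ω₂·t = 1.848 rad = 105.9°.
Arrival is 180° from departure on the ellipse, so φ = 180° − 105.9° = 74.1°.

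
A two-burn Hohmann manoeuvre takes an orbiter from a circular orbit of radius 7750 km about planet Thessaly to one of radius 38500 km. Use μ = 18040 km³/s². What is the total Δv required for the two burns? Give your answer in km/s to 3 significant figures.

Transfer-ellipse semi-major axis a_t = (r₁ + r₂)/2 = (7750 + 38500)/2 = 23125 km.
At r₁ the circular-orbit speed is v₁ = √(μ/r₁) = 1.5256939 km/s.
On the transfer ellipse at r₁, v² = μ(2/r − 1/a) gives v_p = √[μ(2/r₁ − 1/a_t)] = 1.9685974 km/s.
First burn Δv₁ = |v_p − v₁| = 0.4429035 km/s.
At r₂, v₂ = √(μ/r₂) = 0.6845228 km/s.
Transfer-orbit speed at r₂: v_a = √[μ(2/r₂ − 1/a_t)] = 0.3962761 km/s.
Second burn Δv₂ = |v₂ − v_a| = 0.2882467 km/s.
Δv = Δv₁ + Δv₂ = 0.4429035 + 0.2882467 = 0.7312 km/s.

Δv = 0.731 km/s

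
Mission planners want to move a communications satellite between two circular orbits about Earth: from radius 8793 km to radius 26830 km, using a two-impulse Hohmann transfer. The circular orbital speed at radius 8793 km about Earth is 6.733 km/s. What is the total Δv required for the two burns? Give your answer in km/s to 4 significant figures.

Δv = 2.677 km/s

From the circular-orbit relation v² = μ/r at r = 8793 km: μ = v²r = (6.733)² × 8793 = 3.98616×10^5 km³/s².
Transfer-ellipse semi-major axis a_t = (r₁ + r₂)/2 = (8793 + 26830)/2 = 17811.5 km.
Circular speed at r₁: v₁ = √(μ/r₁) = √(3.98616×10^5/8793) = 6.733 km/s.
Transfer-orbit speed at r₁ (vis-viva equation): v_p = √[μ(2/r₁ − 1/a_t)] = 8.264 km/s.
First burn Δv₁ = |v_p − v₁| = 1.531 km/s.
Circular speed at r₂: v₂ = √(μ/r₂) = 3.854 km/s.
Transfer-orbit speed at r₂: v_a = √[μ(2/r₂ − 1/a_t)] = 2.708 km/s.
Second burn Δv₂ = |v₂ − v_a| = 1.146 km/s.
Δv = Δv₁ + Δv₂ = 1.531 + 1.146 = 2.677 km/s.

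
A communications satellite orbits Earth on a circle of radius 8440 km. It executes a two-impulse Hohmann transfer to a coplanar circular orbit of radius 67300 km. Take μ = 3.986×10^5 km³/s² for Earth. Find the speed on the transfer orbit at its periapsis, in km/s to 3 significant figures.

The Hohmann ellipse has a_t = (r₁ + r₂)/2 = 37870 km.
At periapsis, r = 8440 km.
Applying v² = μ(2/r − 1/a_t): v = 9.161 km/s.

v = 9.16 km/s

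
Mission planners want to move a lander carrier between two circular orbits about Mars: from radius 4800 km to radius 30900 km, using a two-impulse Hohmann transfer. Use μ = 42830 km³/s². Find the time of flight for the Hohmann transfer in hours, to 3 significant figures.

t = 10.1 hours

Transfer-ellipse semi-major axis a_t = (r₁ + r₂)/2 = (4800 + 30900)/2 = 17850 km.
Transfer time t = π√(a_t³/μ) = π√((17850)³ / 42830) = 36200 s.
Converting: 36200 s ÷ 3600 s/hour = 10.1 hours.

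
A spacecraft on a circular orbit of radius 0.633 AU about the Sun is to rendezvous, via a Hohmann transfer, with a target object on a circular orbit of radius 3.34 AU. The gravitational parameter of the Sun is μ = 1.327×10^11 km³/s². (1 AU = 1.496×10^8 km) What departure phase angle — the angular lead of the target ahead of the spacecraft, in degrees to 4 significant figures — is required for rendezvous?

In km: r₁ = 0.633 × 1.496×10^8 = 9.46968×10^7 km; r₂ = 3.34 × 1.496×10^8 = 4.99664×10^8 km.
Transfer-ellipse semi-major axis a_t = (r₁ + r₂)/2 = (9.46968×10^7 + 4.99664×10^8)/2 = 2.971804×10^8 km.
Transfer time t = π√(a_t³/μ) = 4.418×10^7 s.
Target angular speed ω₂ = √(μ/r₂³) = 3.262×10^-8 rad/s.
Angle swept by the target during transfer: ω₂·t = 1.441 rad = 82.56°.
The spacecraft traverses 180° on the transfer ellipse, so the target must lead by 180° − 82.56° = 97.44°.

φ = 97.44°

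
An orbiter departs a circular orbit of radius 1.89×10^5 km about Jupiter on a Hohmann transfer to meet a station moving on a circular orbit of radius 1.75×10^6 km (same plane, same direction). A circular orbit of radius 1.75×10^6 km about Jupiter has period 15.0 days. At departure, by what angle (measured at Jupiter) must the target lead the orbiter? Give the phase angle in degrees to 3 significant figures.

From Kepler's third law T² = 4π²r³/μ at r = 1.75×10^6 km, T = 15.0 days = 15.0 × 86400 s = 1.296×10^6 s: μ = 4π²r³/T² = 1.25969×10^8 km³/s².
The Hohmann ellipse has a_t = (r₁ + r₂)/2 = 9.695×10^5 km.
Transfer time t = π√(a_t³/μ) = 2.672×10^5 s.
The target's mean motion on its circular orbit is ω₂ = √(μ/r₂³) = 4.848×10^-6 rad/s.
Angle swept by the target during transfer: ω₂·t = 1.2954 rad = 74.22°.
The orbiter traverses 180° on the transfer ellipse, so the target must lead by 180° − 74.22° = 106°.

φ = 106°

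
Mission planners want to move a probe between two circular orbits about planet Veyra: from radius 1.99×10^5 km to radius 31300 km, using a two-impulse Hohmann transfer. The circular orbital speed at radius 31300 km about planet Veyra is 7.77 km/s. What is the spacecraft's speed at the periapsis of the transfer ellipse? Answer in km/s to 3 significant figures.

v = 10.2 km/s

From the circular-orbit relation v² = μ/r at r = 31300 km: μ = v²r = (7.77)² × 31300 = 1.88967×10^6 km³/s².
Semi-major axis of the transfer orbit: a_t = (1.990×10^5 + 31300)/2 = 1.1515×10^5 km.
The periapsis of the transfer ellipse is at r = 31300 km.
Applying v² = μ(2/r − 1/a_t): v = 10.21 km/s.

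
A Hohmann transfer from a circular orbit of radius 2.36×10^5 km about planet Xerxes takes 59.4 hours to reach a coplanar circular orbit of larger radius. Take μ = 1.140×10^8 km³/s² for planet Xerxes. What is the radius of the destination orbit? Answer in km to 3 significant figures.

r₂ = 1.38×10^6 km

Transfer time t = 59.4 hours = 2.1384×10^5 s, and t = π√(a_t³/μ).
So a_t = (μ t²/π²)^(1/3) = (1.140×10^8 × (2.1384×10^5)² / π²)^(1/3) = 8.0834×10^5 km.
Since a_t = (r₁ + r₂)/2, r₂ = 2a_t − r₁ = 2×8.0834×10^5 − 2.360×10^5 = 1.38068×10^6 km.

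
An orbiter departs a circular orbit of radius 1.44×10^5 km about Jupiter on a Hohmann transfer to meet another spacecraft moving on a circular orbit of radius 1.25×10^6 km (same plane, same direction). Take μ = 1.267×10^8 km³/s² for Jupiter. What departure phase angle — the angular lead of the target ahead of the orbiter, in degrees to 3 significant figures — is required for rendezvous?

φ = 105°

Transfer-ellipse semi-major axis a_t = (r₁ + r₂)/2 = (1.440×10^5 + 1.250×10^6)/2 = 6.970×10^5 km.
Transfer time t = π√(a_t³/μ) = 1.6241×10^5 s.
Target angular speed ω₂ = √(μ/r₂³) = 8.0542×10^-6 rad/s.
Angle swept by the target during transfer: ω₂·t = 1.3081 rad = 74.95°.
Arrival is 180° from departure on the ellipse, so φ = 180° − 74.95° = 105°.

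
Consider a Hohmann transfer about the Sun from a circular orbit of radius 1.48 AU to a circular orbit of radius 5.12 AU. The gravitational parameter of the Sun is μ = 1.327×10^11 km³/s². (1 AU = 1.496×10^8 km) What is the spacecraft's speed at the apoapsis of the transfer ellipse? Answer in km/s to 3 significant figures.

In km: r₁ = 1.48 × 1.496×10^8 = 2.21408×10^8 km; r₂ = 5.12 × 1.496×10^8 = 7.65952×10^8 km.
Transfer-ellipse semi-major axis a_t = (r₁ + r₂)/2 = (2.21408×10^8 + 7.65952×10^8)/2 = 4.9368×10^8 km.
The apoapsis of the transfer ellipse is at r = 7.65952×10^8 km.
Vis-viva: v = √[μ(2/r − 1/a_t)] = √[1.327×10^11 × (2/7.65952×10^8 − 1/4.9368×10^8)] = 8.815 km/s.

v = 8.81 km/s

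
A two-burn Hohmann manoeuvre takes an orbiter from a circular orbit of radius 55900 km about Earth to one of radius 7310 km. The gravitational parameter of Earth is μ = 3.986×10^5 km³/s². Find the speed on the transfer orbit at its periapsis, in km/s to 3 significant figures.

v = 9.82 km/s

Semi-major axis of the transfer orbit: a_t = (55900 + 7310)/2 = 31605 km.
The periapsis of the transfer ellipse is at r = 7310 km.
Applying v² = μ(2/r − 1/a_t): v = 9.821 km/s.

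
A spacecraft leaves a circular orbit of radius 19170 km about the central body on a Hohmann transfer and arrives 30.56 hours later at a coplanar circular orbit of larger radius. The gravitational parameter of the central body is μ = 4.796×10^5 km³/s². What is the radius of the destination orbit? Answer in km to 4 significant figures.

Transfer time t = 30.56 hours = 1.10016×10^5 s, and t = π√(a_t³/μ).
So a_t = (μ t²/π²)^(1/3) = (4.796×10^5 × (1.10016×10^5)² / π²)^(1/3) = 83785 km.
Since a_t = (r₁ + r₂)/2, r₂ = 2a_t − r₁ = 2×83785 − 19170 = 1.484×10^5 km.

r₂ = 1.484×10^5 km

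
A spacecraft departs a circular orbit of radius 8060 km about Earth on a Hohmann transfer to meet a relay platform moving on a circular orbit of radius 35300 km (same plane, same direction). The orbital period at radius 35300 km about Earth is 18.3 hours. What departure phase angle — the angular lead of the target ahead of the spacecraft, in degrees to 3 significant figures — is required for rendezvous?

From Kepler's third law T² = 4π²r³/μ at r = 35300 km, T = 18.3 hours = 18.3 × 3600 s = 65880 s: μ = 4π²r³/T² = 4.00107×10^5 km³/s².
The Hohmann ellipse has a_t = (r₁ + r₂)/2 = 21680 km.
Transfer time t = π√(a_t³/μ) = 15854.4 s.
Target angular speed ω₂ = √(μ/r₂³) = 9.53732×10^-5 rad/s.
Angle swept by the target during transfer: ω₂·t = 1.5121 rad = 86.64°.
The spacecraft traverses 180° on the transfer ellipse, so the target must lead by 180° − 86.64° = 93.4°.

φ = 93.4°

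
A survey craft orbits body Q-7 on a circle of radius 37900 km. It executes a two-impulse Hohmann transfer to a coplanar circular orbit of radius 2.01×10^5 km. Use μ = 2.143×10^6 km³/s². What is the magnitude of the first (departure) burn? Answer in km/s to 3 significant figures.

Δv₁ = 2.23 km/s

Semi-major axis of the transfer orbit: a_t = (37900 + 2.010×10^5)/2 = 1.1945×10^5 km.
On the circular orbit at r = 37900 km, v_c = √(μ/r) = 7.5195 km/s.
Transfer-orbit speed at the same r (vis-viva, a = a_t): v_t = √[μ(2/r − 1/a_t)] = 9.7543 km/s.
Δv₁ = |v_t − v_c| = |9.7543 − 7.5195| = 2.235 km/s.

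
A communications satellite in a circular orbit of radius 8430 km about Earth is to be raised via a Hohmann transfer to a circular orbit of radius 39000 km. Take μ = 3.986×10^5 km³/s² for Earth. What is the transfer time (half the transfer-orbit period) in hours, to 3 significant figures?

Semi-major axis of the transfer orbit: a_t = (8430 + 39000)/2 = 23715 km.
Transfer time t = π√(a_t³/μ) = π√((23715)³ / 3.986×10^5) = 18170 s.
Converting: 18170 s ÷ 3600 s/hour = 5.05 hours.

t = 5.05 hours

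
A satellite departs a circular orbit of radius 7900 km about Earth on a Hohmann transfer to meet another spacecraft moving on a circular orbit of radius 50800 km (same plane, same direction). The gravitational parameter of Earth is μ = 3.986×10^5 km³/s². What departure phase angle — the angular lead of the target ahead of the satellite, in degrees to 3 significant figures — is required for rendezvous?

Semi-major axis of the transfer orbit: a_t = (7900 + 50800)/2 = 29350 km.
Transfer time t = π√(a_t³/μ) = 25020 s.
Target angular speed ω₂ = √(μ/r₂³) = 5.514×10^-5 rad/s.
Angle swept by the target during transfer: ω₂·t = 1.3796 rad = 79.05°.
Arrival is 180° from departure on the ellipse, so φ = 180° − 79.05° = 101°.

φ = 101°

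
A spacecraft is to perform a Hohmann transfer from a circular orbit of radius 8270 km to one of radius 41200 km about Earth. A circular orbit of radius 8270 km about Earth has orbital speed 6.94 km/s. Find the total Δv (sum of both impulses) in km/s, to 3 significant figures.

Δv = 3.33 km/s

From the circular-orbit relation v² = μ/r at r = 8270 km: μ = v²r = (6.94)² × 8270 = 3.98313×10^5 km³/s².
The Hohmann ellipse has a_t = (r₁ + r₂)/2 = 24735 km.
Circular speed at r₁: v₁ = √(μ/r₁) = √(3.98313×10^5/8270) = 6.940 km/s.
On the transfer ellipse at r₁, vis-viva equation gives v_p = √[μ(2/r₁ − 1/a_t)] = 8.957 km/s.
First burn Δv₁ = |v_p − v₁| = 2.017 km/s.
Circular speed at r₂: v₂ = √(μ/r₂) = 3.109 km/s.
Transfer-orbit speed at r₂: v_a = √[μ(2/r₂ − 1/a_t)] = 1.798 km/s.
Second burn Δv₂ = |v₂ − v_a| = 1.311 km/s.
Δv = Δv₁ + Δv₂ = 2.017 + 1.311 = 3.328 km/s.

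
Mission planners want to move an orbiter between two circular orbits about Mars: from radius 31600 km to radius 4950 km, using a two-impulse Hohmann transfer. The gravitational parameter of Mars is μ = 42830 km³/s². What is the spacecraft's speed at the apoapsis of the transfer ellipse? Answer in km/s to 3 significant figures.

Semi-major axis of the transfer orbit: a_t = (31600 + 4950)/2 = 18275 km.
The apoapsis of the transfer ellipse is at r = 31600 km.
Vis-viva: v = √[μ(2/r − 1/a_t)] = √[42830 × (2/31600 − 1/18275)] = 0.6059 km/s.

v = 0.606 km/s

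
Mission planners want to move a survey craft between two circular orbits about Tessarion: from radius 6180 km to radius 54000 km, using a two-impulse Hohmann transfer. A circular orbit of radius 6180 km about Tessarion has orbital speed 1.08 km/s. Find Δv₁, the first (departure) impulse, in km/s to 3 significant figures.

From the circular-orbit relation v² = μ/r at r = 6180 km: μ = v²r = (1.08)² × 6180 = 7208.35 km³/s².
The Hohmann ellipse has a_t = (r₁ + r₂)/2 = 30090 km.
On the circular orbit at r = 6180 km, v_c = √(μ/r) = 1.0800 km/s.
Vis-viva on the transfer ellipse at r = 6180 km gives v_t = √[μ(2/r − 1/a_t)] = 1.4468 km/s.
Δv₁ = |v_t − v_c| = |1.4468 − 1.0800| = 0.3668 km/s.

Δv₁ = 0.367 km/s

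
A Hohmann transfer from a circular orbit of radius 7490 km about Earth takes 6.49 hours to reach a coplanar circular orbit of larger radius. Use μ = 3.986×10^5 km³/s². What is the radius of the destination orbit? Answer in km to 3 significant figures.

Transfer time t = 6.49 hours = 23364 s, and t = π√(a_t³/μ).
So a_t = (μ t²/π²)^(1/3) = (3.986×10^5 × (23364)² / π²)^(1/3) = 28040 km.
Since a_t = (r₁ + r₂)/2, r₂ = 2a_t − r₁ = 2×28040 − 7490 = 48590 km.

r₂ = 48600 km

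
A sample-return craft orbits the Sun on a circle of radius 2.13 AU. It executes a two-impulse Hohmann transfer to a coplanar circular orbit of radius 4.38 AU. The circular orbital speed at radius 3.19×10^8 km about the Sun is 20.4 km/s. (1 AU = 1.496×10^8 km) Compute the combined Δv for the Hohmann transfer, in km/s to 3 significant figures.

Δv = 5.99 km/s

From the circular-orbit relation v² = μ/r at r = 3.19×10^8 km: μ = v²r = (20.4)² × 3.19×10^8 = 1.32755×10^11 km³/s².
In km: r₁ = 2.13 × 1.496×10^8 = 3.18648×10^8 km; r₂ = 4.38 × 1.496×10^8 = 6.55248×10^8 km.
Semi-major axis of the transfer orbit: a_t = (3.18648×10^8 + 6.55248×10^8)/2 = 4.86948×10^8 km.
At r₁ the circular-orbit speed is v₁ = √(μ/r₁) = 20.411 km/s.
On the transfer ellipse at r₁, vis-viva equation gives v_p = √[μ(2/r₁ − 1/a_t)] = 23.677 km/s.
First burn Δv₁ = |v_p − v₁| = 3.266 km/s.
Circular speed at r₂: v₂ = √(μ/r₂) = 14.23 km/s.
Transfer-orbit speed at r₂: v_a = √[μ(2/r₂ − 1/a_t)] = 11.51 km/s.
Second burn Δv₂ = |v₂ − v_a| = 2.720 km/s.
Δv = Δv₁ + Δv₂ = 3.266 + 2.720 = 5.986 km/s.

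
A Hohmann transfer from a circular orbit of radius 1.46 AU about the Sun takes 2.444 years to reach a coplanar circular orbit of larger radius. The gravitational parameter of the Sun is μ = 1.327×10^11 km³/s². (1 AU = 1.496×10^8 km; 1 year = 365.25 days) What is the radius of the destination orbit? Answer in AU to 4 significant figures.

In km: r₁ = 1.46 × 1.496×10^8 = 2.18416×10^8 km.
Transfer time t = 2.444 years × 365.25 × 86400 s = 7.71267744×10^7 s, and t = π√(a_t³/μ).
So a_t = (μ t²/π²)^(1/3) = (1.327×10^11 × (7.71267744×10^7)² / π²)^(1/3) = 4.3085×10^8 km.
Since a_t = (r₁ + r₂)/2, r₂ = 2a_t − r₁ = 2×4.3085×10^8 − 2.18416×10^8 = 6.43284×10^8 km.
In AU: r₂ = 6.43284×10^8 / 1.496×10^8 = 4.300 AU.

r₂ = 4.300 AU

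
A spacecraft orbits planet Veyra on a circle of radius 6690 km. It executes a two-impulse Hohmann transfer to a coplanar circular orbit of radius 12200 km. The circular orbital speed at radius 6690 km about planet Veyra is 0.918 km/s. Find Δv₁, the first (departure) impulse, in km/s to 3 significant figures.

Δv₁ = 0.125 km/s

From the circular-orbit relation v² = μ/r at r = 6690 km: μ = v²r = (0.918)² × 6690 = 5637.82 km³/s².
The Hohmann ellipse has a_t = (r₁ + r₂)/2 = 9445 km.
On the circular orbit at r = 6690 km, v_c = √(μ/r) = 0.91800 km/s.
Vis-viva on the transfer ellipse at r = 6690 km gives v_t = √[μ(2/r − 1/a_t)] = 1.0433 km/s.
Δv₁ = |v_t − v_c| = |1.0433 − 0.91800| = 0.1253 km/s.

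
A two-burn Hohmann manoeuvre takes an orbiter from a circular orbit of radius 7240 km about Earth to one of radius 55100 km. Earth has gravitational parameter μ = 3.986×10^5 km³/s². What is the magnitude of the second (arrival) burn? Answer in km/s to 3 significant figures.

Δv₂ = 1.39 km/s

The Hohmann ellipse has a_t = (r₁ + r₂)/2 = 31170 km.
On the circular orbit at r = 55100 km, v_c = √(μ/r) = 2.6896 km/s.
Vis-viva on the transfer ellipse at r = 55100 km gives v_t = √[μ(2/r − 1/a_t)] = 1.2963 km/s.
Δv₂ = |v_t − v_c| = |1.2963 − 2.6896| = 1.393 km/s.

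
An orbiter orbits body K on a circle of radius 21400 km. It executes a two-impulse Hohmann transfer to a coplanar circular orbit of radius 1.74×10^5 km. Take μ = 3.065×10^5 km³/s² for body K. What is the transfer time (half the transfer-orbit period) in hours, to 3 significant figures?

t = 48.1 hours

The Hohmann ellipse has a_t = (r₁ + r₂)/2 = 97700 km.
Transfer time t = π√(a_t³/μ) = π√((97700)³ / 3.065×10^5) = 1.733×10^5 s.
Converting: 1.733×10^5 s ÷ 3600 s/hour = 48.1 hours.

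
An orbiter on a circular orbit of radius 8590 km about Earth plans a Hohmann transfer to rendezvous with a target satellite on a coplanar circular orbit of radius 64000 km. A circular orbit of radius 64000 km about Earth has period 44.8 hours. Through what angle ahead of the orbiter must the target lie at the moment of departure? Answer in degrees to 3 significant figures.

From Kepler's third law T² = 4π²r³/μ at r = 64000 km, T = 44.8 hours = 44.8 × 3600 s = 1.6128×10^5 s: μ = 4π²r³/T² = 3.97868×10^5 km³/s².
The Hohmann ellipse has a_t = (r₁ + r₂)/2 = 36295 km.
Transfer time t = π√(a_t³/μ) = 34439 s.
The target's mean motion on its circular orbit is ω₂ = √(μ/r₂³) = 3.8958×10^-5 rad/s.
Angle swept by the target during transfer: ω₂·t = 1.3417 rad = 76.87°.
Arrival is 180° from departure on the ellipse, so φ = 180° − 76.87° = 103°.

φ = 103°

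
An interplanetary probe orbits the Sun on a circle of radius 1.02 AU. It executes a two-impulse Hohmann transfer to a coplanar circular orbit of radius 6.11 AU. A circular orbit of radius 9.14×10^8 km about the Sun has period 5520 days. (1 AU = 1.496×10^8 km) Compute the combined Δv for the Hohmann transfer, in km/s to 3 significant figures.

Δv = 14.7 km/s

From Kepler's third law T² = 4π²r³/μ at r = 9.14×10^8 km, T = 5520 days = 5520 × 86400 s = 4.76928×10^8 s: μ = 4π²r³/T² = 1.32523×10^11 km³/s².
In km: r₁ = 1.02 × 1.496×10^8 = 1.52592×10^8 km; r₂ = 6.11 × 1.496×10^8 = 9.14056×10^8 km.
Semi-major axis of the transfer orbit: a_t = (1.52592×10^8 + 9.14056×10^8)/2 = 5.33324×10^8 km.
Circular speed at r₁: v₁ = √(μ/r₁) = √(1.32523×10^11/1.52592×10^8) = 29.470 km/s.
Transfer-orbit speed at r₁ (vis-viva): v_p = √[μ(2/r₁ − 1/a_t)] = 38.581 km/s.
First burn Δv₁ = |v_p − v₁| = 9.111 km/s.
At r₂, v₂ = √(μ/r₂) = 12.041 km/s.
Transfer-orbit speed at r₂: v_a = √[μ(2/r₂ − 1/a_t)] = 6.4407 km/s.
Second burn Δv₂ = |v₂ − v_a| = 5.600 km/s.
Δv = Δv₁ + Δv₂ = 9.111 + 5.600 = 14.71 km/s.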